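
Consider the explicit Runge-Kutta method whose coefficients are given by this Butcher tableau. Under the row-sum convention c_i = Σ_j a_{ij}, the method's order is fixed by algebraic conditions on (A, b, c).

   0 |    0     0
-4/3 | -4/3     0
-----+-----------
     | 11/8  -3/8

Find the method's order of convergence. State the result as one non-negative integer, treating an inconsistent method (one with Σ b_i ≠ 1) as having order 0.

b = (11/8, -3/8)
c = (0, -4/3)
Σ b_i: 11/8·1 + (-3/8)·1 = 1 ✓
b·c: (-3/8)·(-4/3) = 1/2 ✓; 2 stages ⇒ order 2.

2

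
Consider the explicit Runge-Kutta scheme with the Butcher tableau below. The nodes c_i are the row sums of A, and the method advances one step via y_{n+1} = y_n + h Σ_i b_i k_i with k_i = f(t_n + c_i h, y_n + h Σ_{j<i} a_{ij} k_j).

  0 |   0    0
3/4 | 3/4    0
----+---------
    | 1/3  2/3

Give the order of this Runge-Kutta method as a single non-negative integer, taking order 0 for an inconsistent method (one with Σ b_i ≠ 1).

2

b = (1/3, 2/3)
c = (0, 3/4)
Σ b_i: 1/3·1 + 2/3·1 = 1 ✓
b·c: 2/3·3/4 = 1/2 ✓; 2 stages ⇒ order 2.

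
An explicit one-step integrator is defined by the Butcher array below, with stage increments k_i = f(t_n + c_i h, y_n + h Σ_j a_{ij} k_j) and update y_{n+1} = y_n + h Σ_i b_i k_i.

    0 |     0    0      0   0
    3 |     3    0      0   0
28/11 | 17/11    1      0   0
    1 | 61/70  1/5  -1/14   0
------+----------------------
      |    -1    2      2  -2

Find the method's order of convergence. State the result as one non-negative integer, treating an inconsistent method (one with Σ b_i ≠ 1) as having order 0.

1

b = (-1, 2, 2, -2)
c = (0, 3, 28/11, 1)
Ac = (0, 0, 3, 23/55)
Σ b_i: (-1)·1 + 2·1 + 2·1 + (-2)·1 = 1 ✓
b·c: 2·3 + 2·28/11 + (-2)·1 = 100/11 ≠ 1/2 ⇒ order 1.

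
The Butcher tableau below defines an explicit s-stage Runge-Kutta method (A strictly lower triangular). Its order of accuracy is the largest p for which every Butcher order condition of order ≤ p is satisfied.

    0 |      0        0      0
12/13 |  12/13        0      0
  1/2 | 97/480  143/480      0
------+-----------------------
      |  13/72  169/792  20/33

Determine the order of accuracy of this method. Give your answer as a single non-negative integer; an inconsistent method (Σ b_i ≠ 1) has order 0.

b = (13/72, 169/792, 20/33)
c = (0, 12/13, 1/2)
Ac = (0, 0, 11/40)
Σ b_i: 13/72·1 + 169/792·1 + 20/33·1 = 1 ✓
b·c: 169/792·12/13 + 20/33·1/2 = 1/2 ✓
b·c²: 169/792·144/169 + 20/33·1/4 = 1/3 ✓
b·Ac: 20/33·11/40 = 1/6 ✓; 3 stages ⇒ order 3.

3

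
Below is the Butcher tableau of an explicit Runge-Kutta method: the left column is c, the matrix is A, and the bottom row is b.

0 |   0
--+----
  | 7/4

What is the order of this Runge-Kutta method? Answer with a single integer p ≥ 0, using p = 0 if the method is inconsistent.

b = (7/4)
c = (0)
Σ b_i: 7/4·1 = 7/4 ≠ 1 ⇒ order 0.

0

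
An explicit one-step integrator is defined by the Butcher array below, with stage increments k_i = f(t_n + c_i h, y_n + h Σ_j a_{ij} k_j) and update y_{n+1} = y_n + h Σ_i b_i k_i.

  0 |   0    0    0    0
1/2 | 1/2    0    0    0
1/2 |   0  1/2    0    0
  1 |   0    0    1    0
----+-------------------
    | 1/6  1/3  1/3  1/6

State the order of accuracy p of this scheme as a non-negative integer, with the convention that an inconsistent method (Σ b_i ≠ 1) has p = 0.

4

b = (1/6, 1/3, 1/3, 1/6)
c = (0, 1/2, 1/2, 1)
Ac = (0, 0, 1/4, 1/2)
Σ b_i: 1/6·1 + 1/3·1 + 1/3·1 + 1/6·1 = 1 ✓
b·c: 1/3·1/2 + 1/3·1/2 + 1/6·1 = 1/2 ✓
b·c²: 1/3·1/4 + 1/3·1/4 + 1/6·1 = 1/3 ✓
b·Ac: 1/3·1/4 + 1/6·1/2 = 1/6 ✓
b·c³: 1/3·1/8 + 1/3·1/8 + 1/6·1 = 1/4 ✓
b·(c∘Ac): 1/3·1/8 + 1/6·1/2 = 1/8 ✓
b·Ac²: 1/3·1/8 + 1/6·1/4 = 1/12 ✓
b·A²c: 1/6·1/4 = 1/24 ✓; 4 stages ⇒ order 4.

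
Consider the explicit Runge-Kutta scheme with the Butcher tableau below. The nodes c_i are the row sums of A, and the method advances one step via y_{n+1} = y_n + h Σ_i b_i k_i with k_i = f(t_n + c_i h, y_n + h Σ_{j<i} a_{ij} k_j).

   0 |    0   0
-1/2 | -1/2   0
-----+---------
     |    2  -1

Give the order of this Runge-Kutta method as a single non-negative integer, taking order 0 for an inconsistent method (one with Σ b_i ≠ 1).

2

b = (2, -1)
c = (0, -1/2)
Σ b_i: 2·1 + (-1)·1 = 1 ✓
b·c: (-1)·(-1/2) = 1/2 ✓; 2 stages ⇒ order 2.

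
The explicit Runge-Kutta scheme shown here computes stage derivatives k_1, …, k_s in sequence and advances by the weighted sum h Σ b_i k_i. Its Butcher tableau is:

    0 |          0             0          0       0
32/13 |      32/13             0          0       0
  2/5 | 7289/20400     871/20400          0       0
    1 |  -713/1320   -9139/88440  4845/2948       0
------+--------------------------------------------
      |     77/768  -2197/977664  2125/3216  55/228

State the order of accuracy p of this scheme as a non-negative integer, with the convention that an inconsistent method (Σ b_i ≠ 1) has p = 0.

b = (77/768, -2197/977664, 2125/3216, 55/228)
c = (0, 32/13, 2/5, 1)
Ac = (0, 0, 134/1275, 133/330)
Σ b_i: 77/768·1 + (-2197/977664)·1 + 2125/3216·1 + 55/228·1 = 1 ✓
b·c: (-2197/977664)·32/13 + 2125/3216·2/5 + 55/228·1 = 1/2 ✓
b·c²: (-2197/977664)·1024/169 + 2125/3216·4/25 + 55/228·1 = 1/3 ✓
b·Ac: 2125/3216·134/1275 + 55/228·133/330 = 1/6 ✓
b·c³: (-2197/977664)·32768/2197 + 2125/3216·8/125 + 55/228·1 = 1/4 ✓
b·(c∘Ac): 2125/3216·268/6375 + 55/228·133/330 = 1/8 ✓
b·Ac²: 2125/3216·4288/16575 + 55/228·(-779/2145) = 1/12 ✓
b·A²c: 55/228·19/110 = 1/24 ✓; 4 stages ⇒ order 4.

4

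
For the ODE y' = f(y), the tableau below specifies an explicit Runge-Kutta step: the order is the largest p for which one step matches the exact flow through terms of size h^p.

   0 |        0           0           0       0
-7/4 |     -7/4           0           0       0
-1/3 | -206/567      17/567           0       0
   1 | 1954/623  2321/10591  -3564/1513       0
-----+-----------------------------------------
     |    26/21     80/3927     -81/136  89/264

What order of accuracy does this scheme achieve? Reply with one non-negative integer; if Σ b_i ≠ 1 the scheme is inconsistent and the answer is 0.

b = (26/21, 80/3927, -81/136, 89/264)
c = (0, -7/4, -1/3, 1)
Ac = (0, 0, -17/324, 143/356)
Σ b_i: 26/21·1 + 80/3927·1 + (-81/136)·1 + 89/264·1 = 1 ✓
b·c: 80/3927·(-7/4) + (-81/136)·(-1/3) + 89/264·1 = 1/2 ✓
b·c²: 80/3927·49/16 + (-81/136)·1/9 + 89/264·1 = 1/3 ✓
b·Ac: (-81/136)·(-17/324) + 89/264·143/356 = 1/6 ✓
b·c³: 80/3927·(-343/64) + (-81/136)·(-1/27) + 89/264·1 = 1/4 ✓
b·(c∘Ac): (-81/136)·17/972 + 89/264·143/356 = 1/8 ✓
b·Ac²: (-81/136)·119/1296 + 89/264·583/1424 = 1/12 ✓
b·A²c: 89/264·11/89 = 1/24 ✓; 4 stages ⇒ order 4.

4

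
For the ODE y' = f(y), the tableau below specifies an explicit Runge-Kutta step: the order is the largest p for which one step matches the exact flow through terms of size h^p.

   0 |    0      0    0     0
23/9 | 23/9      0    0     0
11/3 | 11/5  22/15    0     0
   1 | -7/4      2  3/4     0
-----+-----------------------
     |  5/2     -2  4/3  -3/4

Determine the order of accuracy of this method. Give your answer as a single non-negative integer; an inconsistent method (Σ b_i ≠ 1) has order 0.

b = (5/2, -2, 4/3, -3/4)
c = (0, 23/9, 11/3, 1)
Ac = (0, 0, 506/135, 283/36)
Σ b_i: 5/2·1 + (-2)·1 + 4/3·1 + (-3/4)·1 = 13/12 ≠ 1 ⇒ order 0.

0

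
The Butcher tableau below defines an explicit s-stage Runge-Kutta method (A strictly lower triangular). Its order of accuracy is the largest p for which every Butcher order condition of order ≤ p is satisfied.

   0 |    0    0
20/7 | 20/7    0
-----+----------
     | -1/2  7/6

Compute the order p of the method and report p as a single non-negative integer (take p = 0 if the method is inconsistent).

b = (-1/2, 7/6)
c = (0, 20/7)
Σ b_i: (-1/2)·1 + 7/6·1 = 2/3 ≠ 1 ⇒ order 0.

0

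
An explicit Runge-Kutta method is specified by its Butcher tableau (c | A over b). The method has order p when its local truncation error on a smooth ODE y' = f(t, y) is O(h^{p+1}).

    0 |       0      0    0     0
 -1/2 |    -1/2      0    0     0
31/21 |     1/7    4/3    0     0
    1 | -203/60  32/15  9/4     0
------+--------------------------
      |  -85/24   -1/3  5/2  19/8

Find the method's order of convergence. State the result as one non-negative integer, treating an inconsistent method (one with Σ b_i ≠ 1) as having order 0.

b = (-85/24, -1/3, 5/2, 19/8)
c = (0, -1/2, 31/21, 1)
Ac = (0, 0, -2/3, 947/420)
Σ b_i: (-85/24)·1 + (-1/3)·1 + 5/2·1 + 19/8·1 = 1 ✓
b·c: (-1/3)·(-1/2) + 5/2·31/21 + 19/8·1 = 349/56 ≠ 1/2 ⇒ order 1.

1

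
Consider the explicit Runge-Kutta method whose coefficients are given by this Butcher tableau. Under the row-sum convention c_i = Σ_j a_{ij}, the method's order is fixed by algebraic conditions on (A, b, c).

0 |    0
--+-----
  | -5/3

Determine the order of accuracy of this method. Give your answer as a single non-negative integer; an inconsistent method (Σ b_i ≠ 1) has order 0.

0

b = (-5/3)
c = (0)
Σ b_i: (-5/3)·1 = -5/3 ≠ 1 ⇒ order 0.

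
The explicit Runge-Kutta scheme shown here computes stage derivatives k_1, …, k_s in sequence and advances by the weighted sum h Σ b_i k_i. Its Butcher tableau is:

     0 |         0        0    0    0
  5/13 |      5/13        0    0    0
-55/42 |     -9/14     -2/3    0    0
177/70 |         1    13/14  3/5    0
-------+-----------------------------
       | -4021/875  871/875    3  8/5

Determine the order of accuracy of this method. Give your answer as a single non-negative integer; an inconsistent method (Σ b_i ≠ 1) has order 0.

2

b = (-4021/875, 871/875, 3, 8/5)
c = (0, 5/13, -55/42, 177/70)
Ac = (0, 0, -10/39, -3/7)
Σ b_i: (-4021/875)·1 + 871/875·1 + 3·1 + 8/5·1 = 1 ✓
b·c: 871/875·5/13 + 3·(-55/42) + 8/5·177/70 = 1/2 ✓
b·c²: 871/875·25/169 + 3·3025/1764 + 8/5·31329/4900 = 14830973/955500 ≠ 1/3 ⇒ order 2.
b·Ac: 3·(-10/39) + 8/5·(-3/7) = -662/455 ≠ 1/6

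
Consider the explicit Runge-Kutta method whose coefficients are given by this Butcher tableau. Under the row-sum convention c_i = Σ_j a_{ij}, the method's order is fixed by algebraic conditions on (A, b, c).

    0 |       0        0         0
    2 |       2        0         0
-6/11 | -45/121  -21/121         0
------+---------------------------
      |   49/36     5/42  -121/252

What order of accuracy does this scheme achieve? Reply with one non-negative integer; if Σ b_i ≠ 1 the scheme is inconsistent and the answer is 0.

b = (49/36, 5/42, -121/252)
c = (0, 2, -6/11)
Ac = (0, 0, -42/121)
Σ b_i: 49/36·1 + 5/42·1 + (-121/252)·1 = 1 ✓
b·c: 5/42·2 + (-121/252)·(-6/11) = 1/2 ✓
b·c²: 5/42·4 + (-121/252)·36/121 = 1/3 ✓
b·Ac: (-121/252)·(-42/121) = 1/6 ✓; 3 stages ⇒ order 3.

3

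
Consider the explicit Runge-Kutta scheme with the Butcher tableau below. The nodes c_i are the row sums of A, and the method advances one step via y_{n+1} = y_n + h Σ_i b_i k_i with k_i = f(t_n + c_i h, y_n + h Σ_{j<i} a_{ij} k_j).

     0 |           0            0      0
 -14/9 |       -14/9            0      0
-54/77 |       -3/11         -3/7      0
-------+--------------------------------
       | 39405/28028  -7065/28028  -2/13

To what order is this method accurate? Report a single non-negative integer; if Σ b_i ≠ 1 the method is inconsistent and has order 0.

2

b = (39405/28028, -7065/28028, -2/13)
c = (0, -14/9, -54/77)
Ac = (0, 0, 2/3)
Σ b_i: 39405/28028·1 + (-7065/28028)·1 + (-2/13)·1 = 1 ✓
b·c: (-7065/28028)·(-14/9) + (-2/13)·(-54/77) = 1/2 ✓
b·c²: (-7065/28028)·196/81 + (-2/13)·2916/5929 = -475603/693693 ≠ 1/3 ⇒ order 2.
b·Ac: (-2/13)·2/3 = -4/39 ≠ 1/6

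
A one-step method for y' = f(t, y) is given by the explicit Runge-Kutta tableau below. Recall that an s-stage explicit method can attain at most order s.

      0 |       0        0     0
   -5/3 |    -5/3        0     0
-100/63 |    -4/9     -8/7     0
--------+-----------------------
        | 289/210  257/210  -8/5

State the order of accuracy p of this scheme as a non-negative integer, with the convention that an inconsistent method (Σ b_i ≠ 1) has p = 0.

2

b = (289/210, 257/210, -8/5)
c = (0, -5/3, -100/63)
Ac = (0, 0, 40/21)
Σ b_i: 289/210·1 + 257/210·1 + (-8/5)·1 = 1 ✓
b·c: 257/210·(-5/3) + (-8/5)·(-100/63) = 1/2 ✓
b·c²: 257/210·25/9 + (-8/5)·10000/3969 = -5015/7938 ≠ 1/3 ⇒ order 2.
b·Ac: (-8/5)·40/21 = -64/21 ≠ 1/6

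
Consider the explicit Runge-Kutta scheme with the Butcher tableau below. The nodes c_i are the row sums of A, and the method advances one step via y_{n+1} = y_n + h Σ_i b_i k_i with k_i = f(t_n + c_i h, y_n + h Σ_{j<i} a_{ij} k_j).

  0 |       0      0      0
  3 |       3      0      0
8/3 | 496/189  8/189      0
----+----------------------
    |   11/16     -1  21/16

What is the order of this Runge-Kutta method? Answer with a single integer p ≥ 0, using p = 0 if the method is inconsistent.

b = (11/16, -1, 21/16)
c = (0, 3, 8/3)
Ac = (0, 0, 8/63)
Σ b_i: 11/16·1 + (-1)·1 + 21/16·1 = 1 ✓
b·c: (-1)·3 + 21/16·8/3 = 1/2 ✓
b·c²: (-1)·9 + 21/16·64/9 = 1/3 ✓
b·Ac: 21/16·8/63 = 1/6 ✓; 3 stages ⇒ order 3.

3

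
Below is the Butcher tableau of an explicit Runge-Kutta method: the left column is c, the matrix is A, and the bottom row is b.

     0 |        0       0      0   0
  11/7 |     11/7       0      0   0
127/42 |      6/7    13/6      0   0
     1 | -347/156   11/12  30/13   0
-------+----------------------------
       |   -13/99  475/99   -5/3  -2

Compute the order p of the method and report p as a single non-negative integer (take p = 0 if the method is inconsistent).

b = (-13/99, 475/99, -5/3, -2)
c = (0, 11/7, 127/42, 1)
Ac = (0, 0, 143/42, 9193/1092)
Σ b_i: (-13/99)·1 + 475/99·1 + (-5/3)·1 + (-2)·1 = 1 ✓
b·c: 475/99·11/7 + (-5/3)·127/42 + (-2)·1 = 1/2 ✓
b·c²: 475/99·121/49 + (-5/3)·16129/1764 + (-2)·1 = -28529/5292 ≠ 1/3 ⇒ order 2.
b·Ac: (-5/3)·143/42 + (-2)·9193/1092 = -18437/819 ≠ 1/6

2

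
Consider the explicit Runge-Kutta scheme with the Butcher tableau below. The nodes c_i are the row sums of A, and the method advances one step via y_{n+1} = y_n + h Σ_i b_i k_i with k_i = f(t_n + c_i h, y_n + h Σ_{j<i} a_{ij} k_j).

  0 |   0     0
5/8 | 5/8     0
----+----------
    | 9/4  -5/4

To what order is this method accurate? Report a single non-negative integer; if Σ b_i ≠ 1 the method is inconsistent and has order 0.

1

b = (9/4, -5/4)
c = (0, 5/8)
Σ b_i: 9/4·1 + (-5/4)·1 = 1 ✓
b·c: (-5/4)·5/8 = -25/32 ≠ 1/2 ⇒ order 1.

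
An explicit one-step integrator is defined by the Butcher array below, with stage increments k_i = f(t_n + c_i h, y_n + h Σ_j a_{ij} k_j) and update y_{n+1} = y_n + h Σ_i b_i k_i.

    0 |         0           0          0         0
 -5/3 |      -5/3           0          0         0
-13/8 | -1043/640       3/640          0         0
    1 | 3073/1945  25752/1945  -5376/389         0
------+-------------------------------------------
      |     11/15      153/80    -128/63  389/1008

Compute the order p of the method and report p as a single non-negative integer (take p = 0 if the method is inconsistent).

4

b = (11/15, 153/80, -128/63, 389/1008)
c = (0, -5/3, -13/8, 1)
Ac = (0, 0, -1/128, 152/389)
Σ b_i: 11/15·1 + 153/80·1 + (-128/63)·1 + 389/1008·1 = 1 ✓
b·c: 153/80·(-5/3) + (-128/63)·(-13/8) + 389/1008·1 = 1/2 ✓
b·c²: 153/80·25/9 + (-128/63)·169/64 + 389/1008·1 = 1/3 ✓
b·Ac: (-128/63)·(-1/128) + 389/1008·152/389 = 1/6 ✓
b·c³: 153/80·(-125/27) + (-128/63)·(-2197/512) + 389/1008·1 = 1/4 ✓
b·(c∘Ac): (-128/63)·13/1024 + 389/1008·152/389 = 1/8 ✓
b·Ac²: (-128/63)·5/384 + 389/1008·332/1167 = 1/12 ✓
b·A²c: 389/1008·42/389 = 1/24 ✓; 4 stages ⇒ order 4.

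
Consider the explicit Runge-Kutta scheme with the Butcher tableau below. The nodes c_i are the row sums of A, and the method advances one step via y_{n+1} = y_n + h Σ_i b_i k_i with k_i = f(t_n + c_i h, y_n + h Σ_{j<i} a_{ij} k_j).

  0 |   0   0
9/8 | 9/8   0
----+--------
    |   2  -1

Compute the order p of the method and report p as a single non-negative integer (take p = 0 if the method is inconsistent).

b = (2, -1)
c = (0, 9/8)
Σ b_i: 2·1 + (-1)·1 = 1 ✓
b·c: (-1)·9/8 = -9/8 ≠ 1/2 ⇒ order 1.

1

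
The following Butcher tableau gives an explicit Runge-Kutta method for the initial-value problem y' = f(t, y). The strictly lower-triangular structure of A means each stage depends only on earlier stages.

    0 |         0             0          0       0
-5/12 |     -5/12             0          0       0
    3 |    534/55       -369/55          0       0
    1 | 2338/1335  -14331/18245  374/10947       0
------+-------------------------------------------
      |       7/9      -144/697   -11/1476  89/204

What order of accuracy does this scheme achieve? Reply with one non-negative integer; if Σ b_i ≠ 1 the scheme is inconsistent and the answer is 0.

4

b = (7/9, -144/697, -11/1476, 89/204)
c = (0, -5/12, 3, 1)
Ac = (0, 0, 123/44, 153/356)
Σ b_i: 7/9·1 + (-144/697)·1 + (-11/1476)·1 + 89/204·1 = 1 ✓
b·c: (-144/697)·(-5/12) + (-11/1476)·3 + 89/204·1 = 1/2 ✓
b·c²: (-144/697)·25/144 + (-11/1476)·9 + 89/204·1 = 1/3 ✓
b·Ac: (-11/1476)·123/44 + 89/204·153/356 = 1/6 ✓
b·c³: (-144/697)·(-125/1728) + (-11/1476)·27 + 89/204·1 = 1/4 ✓
b·(c∘Ac): (-11/1476)·369/44 + 89/204·153/356 = 1/8 ✓
b·Ac²: (-11/1476)·(-205/176) + 89/204·731/4272 = 1/12 ✓
b·A²c: 89/204·17/178 = 1/24 ✓; 4 stages ⇒ order 4.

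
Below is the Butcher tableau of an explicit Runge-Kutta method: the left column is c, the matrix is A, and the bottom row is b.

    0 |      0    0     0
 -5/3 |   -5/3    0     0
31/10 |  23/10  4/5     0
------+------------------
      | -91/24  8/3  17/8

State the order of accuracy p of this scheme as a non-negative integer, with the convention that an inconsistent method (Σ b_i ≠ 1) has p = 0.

b = (-91/24, 8/3, 17/8)
c = (0, -5/3, 31/10)
Ac = (0, 0, -4/3)
Σ b_i: (-91/24)·1 + 8/3·1 + 17/8·1 = 1 ✓
b·c: 8/3·(-5/3) + 17/8·31/10 = 1543/720 ≠ 1/2 ⇒ order 1.

1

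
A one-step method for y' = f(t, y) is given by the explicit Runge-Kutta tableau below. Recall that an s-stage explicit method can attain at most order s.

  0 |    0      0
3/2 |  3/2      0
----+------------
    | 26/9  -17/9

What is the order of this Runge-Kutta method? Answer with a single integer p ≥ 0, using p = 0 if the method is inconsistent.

b = (26/9, -17/9)
c = (0, 3/2)
Σ b_i: 26/9·1 + (-17/9)·1 = 1 ✓
b·c: (-17/9)·3/2 = -17/6 ≠ 1/2 ⇒ order 1.

1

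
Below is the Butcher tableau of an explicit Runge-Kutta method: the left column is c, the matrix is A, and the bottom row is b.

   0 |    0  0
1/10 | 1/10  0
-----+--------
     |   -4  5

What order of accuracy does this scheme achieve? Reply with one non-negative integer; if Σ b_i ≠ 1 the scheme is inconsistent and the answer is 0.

2

b = (-4, 5)
c = (0, 1/10)
Σ b_i: (-4)·1 + 5·1 = 1 ✓
b·c: 5·1/10 = 1/2 ✓; 2 stages ⇒ order 2.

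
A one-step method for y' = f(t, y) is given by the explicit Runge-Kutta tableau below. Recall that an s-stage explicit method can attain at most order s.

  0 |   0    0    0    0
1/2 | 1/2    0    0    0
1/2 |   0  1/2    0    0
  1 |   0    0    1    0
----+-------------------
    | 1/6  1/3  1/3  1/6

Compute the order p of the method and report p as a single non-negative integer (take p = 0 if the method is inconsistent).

4

b = (1/6, 1/3, 1/3, 1/6)
c = (0, 1/2, 1/2, 1)
Ac = (0, 0, 1/4, 1/2)
Σ b_i: 1/6·1 + 1/3·1 + 1/3·1 + 1/6·1 = 1 ✓
b·c: 1/3·1/2 + 1/3·1/2 + 1/6·1 = 1/2 ✓
b·c²: 1/3·1/4 + 1/3·1/4 + 1/6·1 = 1/3 ✓
b·Ac: 1/3·1/4 + 1/6·1/2 = 1/6 ✓
b·c³: 1/3·1/8 + 1/3·1/8 + 1/6·1 = 1/4 ✓
b·(c∘Ac): 1/3·1/8 + 1/6·1/2 = 1/8 ✓
b·Ac²: 1/3·1/8 + 1/6·1/4 = 1/12 ✓
b·A²c: 1/6·1/4 = 1/24 ✓; 4 stages ⇒ order 4.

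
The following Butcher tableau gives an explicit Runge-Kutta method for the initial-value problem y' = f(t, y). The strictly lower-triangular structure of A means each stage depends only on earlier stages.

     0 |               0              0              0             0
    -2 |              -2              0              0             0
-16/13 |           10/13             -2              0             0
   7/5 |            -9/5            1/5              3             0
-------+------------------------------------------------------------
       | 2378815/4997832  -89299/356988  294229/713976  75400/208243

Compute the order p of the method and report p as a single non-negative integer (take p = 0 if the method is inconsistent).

3

b = (2378815/4997832, -89299/356988, 294229/713976, 75400/208243)
c = (0, -2, -16/13, 7/5)
Ac = (0, 0, 4, -266/65)
Σ b_i: 2378815/4997832·1 + (-89299/356988)·1 + 294229/713976·1 + 75400/208243·1 = 1 ✓
b·c: (-89299/356988)·(-2) + 294229/713976·(-16/13) + 75400/208243·7/5 = 1/2 ✓
b·c²: (-89299/356988)·4 + 294229/713976·256/169 + 75400/208243·49/25 = 1/3 ✓
b·Ac: 294229/713976·4 + 75400/208243·(-266/65) = 1/6 ✓
b·c³: (-89299/356988)·(-8) + 294229/713976·(-4096/2197) + 75400/208243·343/125 = 4305162/1933685 ≠ 1/4 ⇒ order 3.
b·(c∘Ac): 294229/713976·(-64/13) + 75400/208243·(-1862/325) = -366200/89247 ≠ 1/8
b·Ac²: 294229/713976·(-8) + 75400/208243·4516/845 = -11059159/8121477 ≠ 1/12
b·A²c: 75400/208243·12 = 904800/208243 ≠ 1/24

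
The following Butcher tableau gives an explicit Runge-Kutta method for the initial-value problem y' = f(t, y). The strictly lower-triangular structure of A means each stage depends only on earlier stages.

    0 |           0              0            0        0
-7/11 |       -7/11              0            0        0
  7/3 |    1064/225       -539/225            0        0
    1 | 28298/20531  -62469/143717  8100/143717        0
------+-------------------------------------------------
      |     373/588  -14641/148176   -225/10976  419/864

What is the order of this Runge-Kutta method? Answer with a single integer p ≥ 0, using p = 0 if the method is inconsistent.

b = (373/588, -14641/148176, -225/10976, 419/864)
c = (0, -7/11, 7/3, 1)
Ac = (0, 0, 343/225, 171/419)
Σ b_i: 373/588·1 + (-14641/148176)·1 + (-225/10976)·1 + 419/864·1 = 1 ✓
b·c: (-14641/148176)·(-7/11) + (-225/10976)·7/3 + 419/864·1 = 1/2 ✓
b·c²: (-14641/148176)·49/121 + (-225/10976)·49/9 + 419/864·1 = 1/3 ✓
b·Ac: (-225/10976)·343/225 + 419/864·171/419 = 1/6 ✓
b·c³: (-14641/148176)·(-343/1331) + (-225/10976)·343/27 + 419/864·1 = 1/4 ✓
b·(c∘Ac): (-225/10976)·2401/675 + 419/864·171/419 = 1/8 ✓
b·Ac²: (-225/10976)·(-2401/2475) + 419/864·603/4609 = 1/12 ✓
b·A²c: 419/864·36/419 = 1/24 ✓; 4 stages ⇒ order 4.

4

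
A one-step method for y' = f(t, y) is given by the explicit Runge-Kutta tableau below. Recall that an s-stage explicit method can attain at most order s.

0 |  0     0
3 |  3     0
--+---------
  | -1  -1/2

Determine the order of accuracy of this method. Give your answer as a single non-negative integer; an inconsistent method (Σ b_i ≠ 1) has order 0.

b = (-1, -1/2)
c = (0, 3)
Σ b_i: (-1)·1 + (-1/2)·1 = -3/2 ≠ 1 ⇒ order 0.

0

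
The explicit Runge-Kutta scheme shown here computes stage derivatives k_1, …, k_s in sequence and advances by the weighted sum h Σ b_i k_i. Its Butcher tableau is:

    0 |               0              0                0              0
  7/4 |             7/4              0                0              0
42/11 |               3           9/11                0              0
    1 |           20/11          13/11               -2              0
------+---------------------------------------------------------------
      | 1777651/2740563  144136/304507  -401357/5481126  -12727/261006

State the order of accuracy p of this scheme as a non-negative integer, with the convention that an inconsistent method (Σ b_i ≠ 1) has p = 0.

b = (1777651/2740563, 144136/304507, -401357/5481126, -12727/261006)
c = (0, 7/4, 42/11, 1)
Ac = (0, 0, 63/44, -245/44)
Σ b_i: 1777651/2740563·1 + 144136/304507·1 + (-401357/5481126)·1 + (-12727/261006)·1 = 1 ✓
b·c: 144136/304507·7/4 + (-401357/5481126)·42/11 + (-12727/261006)·1 = 1/2 ✓
b·c²: 144136/304507·49/16 + (-401357/5481126)·1764/121 + (-12727/261006)·1 = 1/3 ✓
b·Ac: (-401357/5481126)·63/44 + (-12727/261006)·(-245/44) = 1/6 ✓
b·c³: 144136/304507·343/64 + (-401357/5481126)·74088/1331 + (-12727/261006)·1 = -18236003/11484264 ≠ 1/4 ⇒ order 3.
b·(c∘Ac): (-401357/5481126)·1323/242 + (-12727/261006)·(-245/44) = -134477/1044024 ≠ 1/8
b·Ac²: (-401357/5481126)·441/176 + (-12727/261006)·(-49441/1936) = 12193685/11484264 ≠ 1/12
b·A²c: (-12727/261006)·(-63/22) = 24297/174004 ≠ 1/24

3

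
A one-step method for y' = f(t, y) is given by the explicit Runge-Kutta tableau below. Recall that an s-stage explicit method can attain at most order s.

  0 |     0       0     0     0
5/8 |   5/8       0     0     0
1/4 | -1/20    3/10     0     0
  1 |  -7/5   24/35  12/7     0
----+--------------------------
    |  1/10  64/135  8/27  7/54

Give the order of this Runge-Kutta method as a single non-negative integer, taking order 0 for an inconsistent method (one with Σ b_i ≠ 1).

b = (1/10, 64/135, 8/27, 7/54)
c = (0, 5/8, 1/4, 1)
Ac = (0, 0, 3/16, 6/7)
Σ b_i: 1/10·1 + 64/135·1 + 8/27·1 + 7/54·1 = 1 ✓
b·c: 64/135·5/8 + 8/27·1/4 + 7/54·1 = 1/2 ✓
b·c²: 64/135·25/64 + 8/27·1/16 + 7/54·1 = 1/3 ✓
b·Ac: 8/27·3/16 + 7/54·6/7 = 1/6 ✓
b·c³: 64/135·125/512 + 8/27·1/64 + 7/54·1 = 1/4 ✓
b·(c∘Ac): 8/27·3/64 + 7/54·6/7 = 1/8 ✓
b·Ac²: 8/27·15/128 + 7/54·3/8 = 1/12 ✓
b·A²c: 7/54·9/28 = 1/24 ✓; 4 stages ⇒ order 4.

4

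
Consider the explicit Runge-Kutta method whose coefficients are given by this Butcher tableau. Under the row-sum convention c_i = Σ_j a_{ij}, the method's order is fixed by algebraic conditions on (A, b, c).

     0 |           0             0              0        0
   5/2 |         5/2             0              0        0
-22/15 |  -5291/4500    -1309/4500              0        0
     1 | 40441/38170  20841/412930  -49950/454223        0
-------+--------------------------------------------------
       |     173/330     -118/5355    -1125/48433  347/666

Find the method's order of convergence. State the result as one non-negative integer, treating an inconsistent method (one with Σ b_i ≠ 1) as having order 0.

b = (173/330, -118/5355, -1125/48433, 347/666)
c = (0, 5/2, -22/15, 1)
Ac = (0, 0, -1309/1800, 399/1388)
Σ b_i: 173/330·1 + (-118/5355)·1 + (-1125/48433)·1 + 347/666·1 = 1 ✓
b·c: (-118/5355)·5/2 + (-1125/48433)·(-22/15) + 347/666·1 = 1/2 ✓
b·c²: (-118/5355)·25/4 + (-1125/48433)·484/225 + 347/666·1 = 1/3 ✓
b·Ac: (-1125/48433)·(-1309/1800) + 347/666·399/1388 = 1/6 ✓
b·c³: (-118/5355)·125/8 + (-1125/48433)·(-10648/3375) + 347/666·1 = 1/4 ✓
b·(c∘Ac): (-1125/48433)·14399/13500 + 347/666·399/1388 = 1/8 ✓
b·Ac²: (-1125/48433)·(-1309/720) + 347/666·219/2776 = 1/12 ✓
b·A²c: 347/666·111/1388 = 1/24 ✓; 4 stages ⇒ order 4.

4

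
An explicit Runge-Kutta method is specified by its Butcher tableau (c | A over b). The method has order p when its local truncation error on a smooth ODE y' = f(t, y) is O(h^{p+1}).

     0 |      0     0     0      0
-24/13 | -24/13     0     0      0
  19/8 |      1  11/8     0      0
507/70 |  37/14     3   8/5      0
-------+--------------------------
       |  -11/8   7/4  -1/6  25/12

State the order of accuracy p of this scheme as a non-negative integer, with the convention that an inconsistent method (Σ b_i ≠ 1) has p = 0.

b = (-11/8, 7/4, -1/6, 25/12)
c = (0, -24/13, 19/8, 507/70)
Ac = (0, 0, -33/13, -113/65)
Σ b_i: (-11/8)·1 + 7/4·1 + (-1/6)·1 + 25/12·1 = 55/24 ≠ 1 ⇒ order 0.

0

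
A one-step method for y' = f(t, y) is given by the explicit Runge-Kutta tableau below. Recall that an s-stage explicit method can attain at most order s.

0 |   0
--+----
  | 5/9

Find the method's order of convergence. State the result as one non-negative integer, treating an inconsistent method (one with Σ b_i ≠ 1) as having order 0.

b = (5/9)
c = (0)
Σ b_i: 5/9·1 = 5/9 ≠ 1 ⇒ order 0.

0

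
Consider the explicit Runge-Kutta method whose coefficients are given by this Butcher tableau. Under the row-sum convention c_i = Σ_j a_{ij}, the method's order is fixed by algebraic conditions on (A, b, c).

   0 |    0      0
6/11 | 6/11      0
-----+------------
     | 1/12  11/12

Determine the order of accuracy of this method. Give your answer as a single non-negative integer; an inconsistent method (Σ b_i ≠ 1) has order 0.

b = (1/12, 11/12)
c = (0, 6/11)
Σ b_i: 1/12·1 + 11/12·1 = 1 ✓
b·c: 11/12·6/11 = 1/2 ✓; 2 stages ⇒ order 2.

2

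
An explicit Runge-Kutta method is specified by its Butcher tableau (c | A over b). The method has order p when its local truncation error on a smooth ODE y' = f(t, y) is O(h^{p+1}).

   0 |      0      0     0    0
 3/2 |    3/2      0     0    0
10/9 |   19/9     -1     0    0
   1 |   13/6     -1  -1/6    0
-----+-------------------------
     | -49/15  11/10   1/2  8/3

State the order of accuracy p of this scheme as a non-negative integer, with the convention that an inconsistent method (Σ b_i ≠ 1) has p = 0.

b = (-49/15, 11/10, 1/2, 8/3)
c = (0, 3/2, 10/9, 1)
Ac = (0, 0, -3/2, -91/54)
Σ b_i: (-49/15)·1 + 11/10·1 + 1/2·1 + 8/3·1 = 1 ✓
b·c: 11/10·3/2 + 1/2·10/9 + 8/3·1 = 877/180 ≠ 1/2 ⇒ order 1.

1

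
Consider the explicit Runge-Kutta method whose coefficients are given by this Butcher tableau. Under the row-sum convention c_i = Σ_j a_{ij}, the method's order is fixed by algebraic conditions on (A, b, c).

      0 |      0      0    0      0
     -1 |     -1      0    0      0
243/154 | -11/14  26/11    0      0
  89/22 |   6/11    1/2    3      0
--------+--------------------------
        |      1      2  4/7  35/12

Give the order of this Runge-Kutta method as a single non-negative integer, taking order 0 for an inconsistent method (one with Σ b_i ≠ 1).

b = (1, 2, 4/7, 35/12)
c = (0, -1, 243/154, 89/22)
Ac = (0, 0, -26/11, 326/77)
Σ b_i: 1·1 + 2·1 + 4/7·1 + 35/12·1 = 545/84 ≠ 1 ⇒ order 0.

0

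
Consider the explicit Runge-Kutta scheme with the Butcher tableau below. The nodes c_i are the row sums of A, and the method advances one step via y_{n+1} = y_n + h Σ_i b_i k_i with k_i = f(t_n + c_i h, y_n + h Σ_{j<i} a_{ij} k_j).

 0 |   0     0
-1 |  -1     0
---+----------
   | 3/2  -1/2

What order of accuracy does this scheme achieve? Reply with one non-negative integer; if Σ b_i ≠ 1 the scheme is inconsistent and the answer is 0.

2

b = (3/2, -1/2)
c = (0, -1)
Σ b_i: 3/2·1 + (-1/2)·1 = 1 ✓
b·c: (-1/2)·(-1) = 1/2 ✓; 2 stages ⇒ order 2.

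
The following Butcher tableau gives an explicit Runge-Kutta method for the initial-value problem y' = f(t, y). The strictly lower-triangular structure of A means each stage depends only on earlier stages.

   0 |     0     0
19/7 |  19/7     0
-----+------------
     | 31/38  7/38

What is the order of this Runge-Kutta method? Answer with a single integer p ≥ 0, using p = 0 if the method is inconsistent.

b = (31/38, 7/38)
c = (0, 19/7)
Σ b_i: 31/38·1 + 7/38·1 = 1 ✓
b·c: 7/38·19/7 = 1/2 ✓; 2 stages ⇒ order 2.

2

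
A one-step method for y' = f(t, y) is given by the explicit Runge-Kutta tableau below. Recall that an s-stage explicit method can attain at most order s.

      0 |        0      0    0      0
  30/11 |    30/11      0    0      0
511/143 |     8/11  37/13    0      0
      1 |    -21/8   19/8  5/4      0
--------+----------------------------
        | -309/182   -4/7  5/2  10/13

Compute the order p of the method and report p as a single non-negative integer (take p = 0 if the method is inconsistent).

b = (-309/182, -4/7, 5/2, 10/13)
c = (0, 30/11, 511/143, 1)
Ac = (0, 0, 1110/143, 1565/143)
Σ b_i: (-309/182)·1 + (-4/7)·1 + 5/2·1 + 10/13·1 = 1 ✓
b·c: (-4/7)·30/11 + 5/2·511/143 + 10/13·1 = 16305/2002 ≠ 1/2 ⇒ order 1.

1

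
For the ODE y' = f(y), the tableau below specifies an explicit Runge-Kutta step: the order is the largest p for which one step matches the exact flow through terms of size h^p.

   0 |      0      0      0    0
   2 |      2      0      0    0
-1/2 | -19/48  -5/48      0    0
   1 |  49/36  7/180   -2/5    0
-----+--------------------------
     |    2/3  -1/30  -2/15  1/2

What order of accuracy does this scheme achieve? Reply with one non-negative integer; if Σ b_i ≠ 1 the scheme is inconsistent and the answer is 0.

4

b = (2/3, -1/30, -2/15, 1/2)
c = (0, 2, -1/2, 1)
Ac = (0, 0, -5/24, 5/18)
Σ b_i: 2/3·1 + (-1/30)·1 + (-2/15)·1 + 1/2·1 = 1 ✓
b·c: (-1/30)·2 + (-2/15)·(-1/2) + 1/2·1 = 1/2 ✓
b·c²: (-1/30)·4 + (-2/15)·1/4 + 1/2·1 = 1/3 ✓
b·Ac: (-2/15)·(-5/24) + 1/2·5/18 = 1/6 ✓
b·c³: (-1/30)·8 + (-2/15)·(-1/8) + 1/2·1 = 1/4 ✓
b·(c∘Ac): (-2/15)·5/48 + 1/2·5/18 = 1/8 ✓
b·Ac²: (-2/15)·(-5/12) + 1/2·1/18 = 1/12 ✓
b·A²c: 1/2·1/12 = 1/24 ✓; 4 stages ⇒ order 4.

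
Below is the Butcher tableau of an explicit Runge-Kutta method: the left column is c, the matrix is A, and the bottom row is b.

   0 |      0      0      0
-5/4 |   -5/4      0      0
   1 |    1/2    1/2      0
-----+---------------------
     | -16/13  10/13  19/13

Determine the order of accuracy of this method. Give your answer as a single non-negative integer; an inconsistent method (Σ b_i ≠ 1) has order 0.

b = (-16/13, 10/13, 19/13)
c = (0, -5/4, 1)
Ac = (0, 0, -5/8)
Σ b_i: (-16/13)·1 + 10/13·1 + 19/13·1 = 1 ✓
b·c: 10/13·(-5/4) + 19/13·1 = 1/2 ✓
b·c²: 10/13·25/16 + 19/13·1 = 277/104 ≠ 1/3 ⇒ order 2.
b·Ac: 19/13·(-5/8) = -95/104 ≠ 1/6

2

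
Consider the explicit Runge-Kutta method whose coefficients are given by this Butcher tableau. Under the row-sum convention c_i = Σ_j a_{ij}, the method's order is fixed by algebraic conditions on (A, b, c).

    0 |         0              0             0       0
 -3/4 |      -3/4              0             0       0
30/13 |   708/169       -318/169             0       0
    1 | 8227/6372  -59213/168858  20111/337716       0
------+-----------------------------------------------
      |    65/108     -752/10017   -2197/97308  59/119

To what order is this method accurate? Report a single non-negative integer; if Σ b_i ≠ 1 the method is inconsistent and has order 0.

b = (65/108, -752/10017, -2197/97308, 59/119)
c = (0, -3/4, 30/13, 1)
Ac = (0, 0, 477/338, 189/472)
Σ b_i: 65/108·1 + (-752/10017)·1 + (-2197/97308)·1 + 59/119·1 = 1 ✓
b·c: (-752/10017)·(-3/4) + (-2197/97308)·30/13 + 59/119·1 = 1/2 ✓
b·c²: (-752/10017)·9/16 + (-2197/97308)·900/169 + 59/119·1 = 1/3 ✓
b·Ac: (-2197/97308)·477/338 + 59/119·189/472 = 1/6 ✓
b·c³: (-752/10017)·(-27/64) + (-2197/97308)·27000/2197 + 59/119·1 = 1/4 ✓
b·(c∘Ac): (-2197/97308)·7155/2197 + 59/119·189/472 = 1/8 ✓
b·Ac²: (-2197/97308)·(-1431/1352) + 59/119·679/5664 = 1/12 ✓
b·A²c: 59/119·119/1416 = 1/24 ✓; 4 stages ⇒ order 4.

4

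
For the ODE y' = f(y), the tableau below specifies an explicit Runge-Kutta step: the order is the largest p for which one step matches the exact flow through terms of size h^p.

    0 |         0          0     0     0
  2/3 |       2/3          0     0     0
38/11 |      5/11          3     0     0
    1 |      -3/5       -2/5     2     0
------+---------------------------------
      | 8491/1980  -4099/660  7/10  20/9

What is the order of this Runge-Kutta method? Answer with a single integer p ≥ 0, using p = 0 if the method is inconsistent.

b = (8491/1980, -4099/660, 7/10, 20/9)
c = (0, 2/3, 38/11, 1)
Ac = (0, 0, 2, 1096/165)
Σ b_i: 8491/1980·1 + (-4099/660)·1 + 7/10·1 + 20/9·1 = 1 ✓
b·c: (-4099/660)·2/3 + 7/10·38/11 + 20/9·1 = 1/2 ✓
b·c²: (-4099/660)·4/9 + 7/10·1444/121 + 20/9·1 = 127669/16335 ≠ 1/3 ⇒ order 2.
b·Ac: 7/10·2 + 20/9·1096/165 = 23999/1485 ≠ 1/6

2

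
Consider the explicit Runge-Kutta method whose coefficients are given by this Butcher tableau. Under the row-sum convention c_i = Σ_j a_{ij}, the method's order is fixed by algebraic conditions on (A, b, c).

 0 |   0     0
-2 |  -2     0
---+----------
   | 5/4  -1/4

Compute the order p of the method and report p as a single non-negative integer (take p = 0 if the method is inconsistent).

2

b = (5/4, -1/4)
c = (0, -2)
Σ b_i: 5/4·1 + (-1/4)·1 = 1 ✓
b·c: (-1/4)·(-2) = 1/2 ✓; 2 stages ⇒ order 2.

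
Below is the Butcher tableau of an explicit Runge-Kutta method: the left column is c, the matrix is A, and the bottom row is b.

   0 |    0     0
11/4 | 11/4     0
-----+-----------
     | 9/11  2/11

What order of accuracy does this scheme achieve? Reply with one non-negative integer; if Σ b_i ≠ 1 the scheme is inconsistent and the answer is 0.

b = (9/11, 2/11)
c = (0, 11/4)
Σ b_i: 9/11·1 + 2/11·1 = 1 ✓
b·c: 2/11·11/4 = 1/2 ✓; 2 stages ⇒ order 2.

2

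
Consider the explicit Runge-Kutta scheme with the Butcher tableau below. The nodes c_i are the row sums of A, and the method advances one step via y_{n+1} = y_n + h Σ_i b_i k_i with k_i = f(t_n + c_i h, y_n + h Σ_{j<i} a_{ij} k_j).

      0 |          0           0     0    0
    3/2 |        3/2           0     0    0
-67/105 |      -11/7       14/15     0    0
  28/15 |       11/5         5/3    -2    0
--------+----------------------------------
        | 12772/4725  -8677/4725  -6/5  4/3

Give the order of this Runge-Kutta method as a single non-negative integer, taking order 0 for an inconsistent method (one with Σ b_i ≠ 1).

2

b = (12772/4725, -8677/4725, -6/5, 4/3)
c = (0, 3/2, -67/105, 28/15)
Ac = (0, 0, 7/5, 793/210)
Σ b_i: 12772/4725·1 + (-8677/4725)·1 + (-6/5)·1 + 4/3·1 = 1 ✓
b·c: (-8677/4725)·3/2 + (-6/5)·(-67/105) + 4/3·28/15 = 1/2 ✓
b·c²: (-8677/4725)·9/4 + (-6/5)·4489/11025 + 4/3·784/225 = 16817/661500 ≠ 1/3 ⇒ order 2.
b·Ac: (-6/5)·7/5 + 4/3·793/210 = 5284/1575 ≠ 1/6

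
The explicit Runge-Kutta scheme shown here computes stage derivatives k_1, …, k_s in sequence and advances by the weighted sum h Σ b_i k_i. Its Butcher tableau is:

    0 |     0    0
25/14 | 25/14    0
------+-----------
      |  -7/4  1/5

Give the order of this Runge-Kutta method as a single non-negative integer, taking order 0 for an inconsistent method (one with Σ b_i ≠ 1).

b = (-7/4, 1/5)
c = (0, 25/14)
Σ b_i: (-7/4)·1 + 1/5·1 = -31/20 ≠ 1 ⇒ order 0.

0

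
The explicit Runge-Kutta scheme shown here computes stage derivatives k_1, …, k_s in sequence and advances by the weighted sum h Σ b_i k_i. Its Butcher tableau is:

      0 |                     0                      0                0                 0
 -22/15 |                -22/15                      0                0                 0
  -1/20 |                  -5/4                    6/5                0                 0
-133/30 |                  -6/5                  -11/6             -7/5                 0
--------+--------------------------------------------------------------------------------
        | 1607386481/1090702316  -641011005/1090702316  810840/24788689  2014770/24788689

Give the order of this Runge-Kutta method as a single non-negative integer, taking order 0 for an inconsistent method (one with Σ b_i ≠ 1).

3

b = (1607386481/1090702316, -641011005/1090702316, 810840/24788689, 2014770/24788689)
c = (0, -22/15, -1/20, -133/30)
Ac = (0, 0, -44/25, 2483/900)
Σ b_i: 1607386481/1090702316·1 + (-641011005/1090702316)·1 + 810840/24788689·1 + 2014770/24788689·1 = 1 ✓
b·c: (-641011005/1090702316)·(-22/15) + 810840/24788689·(-1/20) + 2014770/24788689·(-133/30) = 1/2 ✓
b·c²: (-641011005/1090702316)·484/225 + 810840/24788689·1/400 + 2014770/24788689·17689/900 = 1/3 ✓
b·Ac: 810840/24788689·(-44/25) + 2014770/24788689·2483/900 = 1/6 ✓
b·c³: (-641011005/1090702316)·(-10648/3375) + 810840/24788689·(-1/8000) + 2014770/24788689·(-2352637/27000) = -233268525293/44619640200 ≠ 1/4 ⇒ order 3.
b·(c∘Ac): 810840/24788689·11/125 + 2014770/24788689·(-330239/27000) = -22114302473/22309820100 ≠ 1/8
b·Ac²: 810840/24788689·968/375 + 2014770/24788689·(-213149/54000) = -2109477343/8923928040 ≠ 1/12
b·A²c: 2014770/24788689·308/125 = 124109832/619717225 ≠ 1/24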